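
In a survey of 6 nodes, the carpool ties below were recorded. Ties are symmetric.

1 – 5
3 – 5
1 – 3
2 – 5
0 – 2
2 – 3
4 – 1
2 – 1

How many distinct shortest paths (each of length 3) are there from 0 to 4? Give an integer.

The shortest distance is 3, and the only length-3 path is 0–2–1–4. So there is exactly 1 shortest path.

1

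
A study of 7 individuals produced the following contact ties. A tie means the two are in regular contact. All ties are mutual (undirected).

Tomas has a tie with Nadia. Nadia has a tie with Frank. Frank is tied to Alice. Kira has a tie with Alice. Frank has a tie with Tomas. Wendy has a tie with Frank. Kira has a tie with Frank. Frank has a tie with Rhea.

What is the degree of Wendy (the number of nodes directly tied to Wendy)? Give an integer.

Wendy is directly tied to Frank. That is 1 neighbor, so the degree of Wendy is 1.

1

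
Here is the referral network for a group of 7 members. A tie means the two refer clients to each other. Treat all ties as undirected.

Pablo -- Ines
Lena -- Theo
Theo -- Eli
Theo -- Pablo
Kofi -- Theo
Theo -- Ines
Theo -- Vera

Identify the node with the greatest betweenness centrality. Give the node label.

Unnormalized betweenness of each node: Eli:0, Ines:0, Kofi:0, Lena:0, Pablo:0, Theo:14, Vera:0.
Theo has the largest value, 14, making it the main broker — the node through which the most shortest paths run.

Theo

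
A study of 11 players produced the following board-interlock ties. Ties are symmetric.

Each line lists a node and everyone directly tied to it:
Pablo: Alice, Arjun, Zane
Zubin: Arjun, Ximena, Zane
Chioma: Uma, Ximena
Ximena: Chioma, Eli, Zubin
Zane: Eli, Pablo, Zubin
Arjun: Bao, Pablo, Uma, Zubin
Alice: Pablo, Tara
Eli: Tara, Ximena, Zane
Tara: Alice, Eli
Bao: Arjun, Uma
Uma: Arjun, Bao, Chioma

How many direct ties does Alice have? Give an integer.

2

Alice is directly tied to Pablo and Tara. That is 2 neighbors, so the degree of Alice is 2.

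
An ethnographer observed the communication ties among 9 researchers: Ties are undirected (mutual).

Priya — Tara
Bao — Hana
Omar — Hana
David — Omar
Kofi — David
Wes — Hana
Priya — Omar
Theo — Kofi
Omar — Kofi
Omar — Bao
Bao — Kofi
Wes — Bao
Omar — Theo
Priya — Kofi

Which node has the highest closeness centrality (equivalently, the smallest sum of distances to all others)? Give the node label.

Farness (sum of distances to all others) for each node — Bao:13, David:16, Hana:14, Kofi:11, Omar:10, Priya:14, Tara:21, Theo:16, Wes:19.
The smallest farness is 10, for Omar, so Omar has the highest closeness.

Omar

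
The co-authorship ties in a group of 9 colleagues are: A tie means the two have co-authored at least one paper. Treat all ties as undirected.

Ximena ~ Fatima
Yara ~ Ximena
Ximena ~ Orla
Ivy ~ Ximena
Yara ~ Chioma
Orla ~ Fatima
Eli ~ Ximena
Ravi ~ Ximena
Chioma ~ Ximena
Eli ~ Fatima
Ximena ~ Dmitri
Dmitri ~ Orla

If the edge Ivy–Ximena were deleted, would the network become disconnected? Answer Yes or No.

Yes

Without the Ivy–Ximena edge there is no alternate route between Ivy and Ximena, so the network disconnects. It is a bridge.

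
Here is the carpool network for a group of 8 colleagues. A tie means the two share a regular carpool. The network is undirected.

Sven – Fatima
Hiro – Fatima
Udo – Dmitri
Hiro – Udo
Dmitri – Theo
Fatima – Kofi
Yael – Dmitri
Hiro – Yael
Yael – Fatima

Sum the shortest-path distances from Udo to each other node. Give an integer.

14

Distances from Udo: Dmitri:1, Fatima:2, Hiro:1, Kofi:3, Sven:3, Theo:2, Yael:2.
Sum = 1 + 2 + 1 + 3 + 3 + 2 + 2 = 14.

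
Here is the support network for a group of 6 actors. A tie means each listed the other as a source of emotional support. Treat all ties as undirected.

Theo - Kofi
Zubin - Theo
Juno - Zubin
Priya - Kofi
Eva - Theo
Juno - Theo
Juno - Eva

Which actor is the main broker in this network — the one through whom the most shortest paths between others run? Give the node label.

Unnormalized betweenness of each node: Eva:0, Juno:1/2, Kofi:4, Priya:0, Theo:13/2, Zubin:0.
Theo has the largest value, 13/2, making it the main broker — the node through which the most shortest paths run.

Theo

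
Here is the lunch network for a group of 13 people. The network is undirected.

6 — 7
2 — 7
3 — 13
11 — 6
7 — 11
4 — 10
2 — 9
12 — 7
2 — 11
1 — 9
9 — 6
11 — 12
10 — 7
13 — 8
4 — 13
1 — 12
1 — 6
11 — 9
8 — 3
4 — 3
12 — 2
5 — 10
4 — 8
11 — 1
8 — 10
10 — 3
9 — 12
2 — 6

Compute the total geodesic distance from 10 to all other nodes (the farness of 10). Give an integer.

Distances from 10: 1:3, 2:2, 3:1, 4:1, 5:1, 6:2, 7:1, 8:1, 9:3, 11:2, 12:2, 13:2.
Sum = 3 + 2 + 1 + 1 + 1 + 2 + 1 + 1 + 3 + 2 + 2 + 2 = 21.

21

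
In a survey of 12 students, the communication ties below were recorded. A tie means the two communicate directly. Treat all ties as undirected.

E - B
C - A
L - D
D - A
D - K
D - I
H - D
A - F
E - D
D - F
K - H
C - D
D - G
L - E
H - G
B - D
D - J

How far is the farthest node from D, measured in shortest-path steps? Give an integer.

1

Distances from D: A:1, B:1, C:1, E:1, F:1, G:1, H:1, I:1, J:1, K:1, L:1.
The largest is 1 (to K, G, J, A, F, E, H, C, B, I, and L), so the eccentricity of D is 1.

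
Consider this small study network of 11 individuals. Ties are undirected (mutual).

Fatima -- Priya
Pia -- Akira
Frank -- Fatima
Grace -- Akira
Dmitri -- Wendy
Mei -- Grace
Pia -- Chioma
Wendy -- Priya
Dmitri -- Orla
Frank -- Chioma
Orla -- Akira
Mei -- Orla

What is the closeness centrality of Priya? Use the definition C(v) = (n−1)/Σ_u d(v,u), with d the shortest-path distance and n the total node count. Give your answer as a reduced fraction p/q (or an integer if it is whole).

Distances from Priya: Akira:4, Chioma:3, Dmitri:2, Fatima:1, Frank:2, Grace:5, Mei:4, Orla:3, Pia:4, Wendy:1. Sum = 29.
n = 11, so closeness = 10/29.

10/29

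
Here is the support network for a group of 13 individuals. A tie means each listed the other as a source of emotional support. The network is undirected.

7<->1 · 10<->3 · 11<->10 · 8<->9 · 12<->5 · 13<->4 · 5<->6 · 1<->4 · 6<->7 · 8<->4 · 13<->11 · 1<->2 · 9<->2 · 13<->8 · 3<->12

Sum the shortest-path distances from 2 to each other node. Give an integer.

38

Distances from 2: 1:1, 3:6, 4:2, 5:4, 6:3, 7:2, 8:2, 9:1, 10:5, 11:4, 12:5, 13:3.
Sum = 1 + 6 + 2 + 4 + 3 + 2 + 2 + 1 + 5 + 4 + 5 + 3 = 38.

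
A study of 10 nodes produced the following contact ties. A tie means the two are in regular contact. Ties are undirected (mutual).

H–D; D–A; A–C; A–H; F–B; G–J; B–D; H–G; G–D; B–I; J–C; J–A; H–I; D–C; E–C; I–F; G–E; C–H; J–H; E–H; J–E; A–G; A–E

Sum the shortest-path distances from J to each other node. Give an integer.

15

Distances from J: A:1, B:3, C:1, D:2, E:1, F:3, G:1, H:1, I:2.
Sum = 1 + 3 + 1 + 2 + 1 + 3 + 1 + 1 + 2 = 15.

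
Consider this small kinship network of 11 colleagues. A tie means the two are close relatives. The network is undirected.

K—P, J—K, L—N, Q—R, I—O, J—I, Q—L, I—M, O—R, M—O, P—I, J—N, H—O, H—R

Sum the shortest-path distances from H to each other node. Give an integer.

25

Distances from H: I:2, J:3, K:4, L:3, M:2, N:4, O:1, P:3, Q:2, R:1.
Sum = 2 + 3 + 4 + 3 + 2 + 4 + 1 + 3 + 2 + 1 = 25.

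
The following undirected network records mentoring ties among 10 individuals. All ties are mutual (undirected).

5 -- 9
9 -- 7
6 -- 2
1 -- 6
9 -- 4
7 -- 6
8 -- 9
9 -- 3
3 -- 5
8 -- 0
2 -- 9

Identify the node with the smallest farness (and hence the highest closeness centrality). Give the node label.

Farness (sum of distances to all others) for each node — 0:27, 1:29, 2:17, 3:20, 4:21, 5:20, 6:21, 7:17, 8:19, 9:13.
The smallest farness is 13, for 9, so 9 has the highest closeness.

9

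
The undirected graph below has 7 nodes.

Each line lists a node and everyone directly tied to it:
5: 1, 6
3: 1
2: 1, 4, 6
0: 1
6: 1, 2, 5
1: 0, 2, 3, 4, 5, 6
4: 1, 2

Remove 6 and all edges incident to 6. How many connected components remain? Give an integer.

6's neighbors (1, 2, and 5) remain reachable from one another through other ties, so the rest of the network stays in one piece.

1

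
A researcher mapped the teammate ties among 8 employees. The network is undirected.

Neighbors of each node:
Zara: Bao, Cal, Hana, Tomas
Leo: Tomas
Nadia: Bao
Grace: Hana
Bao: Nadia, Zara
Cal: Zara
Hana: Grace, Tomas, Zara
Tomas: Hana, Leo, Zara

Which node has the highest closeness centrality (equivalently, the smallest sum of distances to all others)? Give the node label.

Zara

Farness (sum of distances to all others) for each node — Bao:14, Cal:16, Grace:18, Hana:12, Leo:18, Nadia:20, Tomas:12, Zara:10.
The smallest farness is 10, for Zara, so Zara has the highest closeness.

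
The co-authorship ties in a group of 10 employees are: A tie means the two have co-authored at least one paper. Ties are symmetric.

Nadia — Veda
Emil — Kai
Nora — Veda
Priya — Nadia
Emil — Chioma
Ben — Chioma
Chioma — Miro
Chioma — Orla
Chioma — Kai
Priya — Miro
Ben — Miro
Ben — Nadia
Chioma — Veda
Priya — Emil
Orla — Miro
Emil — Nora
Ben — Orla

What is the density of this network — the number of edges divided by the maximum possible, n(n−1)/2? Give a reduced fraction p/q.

17/45

There are 17 edges and 10 nodes, so the maximum possible is C(10,2) = 45.
Density = 17/45.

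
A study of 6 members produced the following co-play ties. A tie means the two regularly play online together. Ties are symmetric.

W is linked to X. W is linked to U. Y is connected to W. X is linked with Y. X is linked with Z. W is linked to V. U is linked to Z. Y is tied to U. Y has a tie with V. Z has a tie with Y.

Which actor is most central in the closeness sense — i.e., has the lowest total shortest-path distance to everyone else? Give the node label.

Y

Farness (sum of distances to all others) for each node — U:7, V:8, W:6, X:7, Y:5, Z:7.
The smallest farness is 5, for Y, so Y has the highest closeness.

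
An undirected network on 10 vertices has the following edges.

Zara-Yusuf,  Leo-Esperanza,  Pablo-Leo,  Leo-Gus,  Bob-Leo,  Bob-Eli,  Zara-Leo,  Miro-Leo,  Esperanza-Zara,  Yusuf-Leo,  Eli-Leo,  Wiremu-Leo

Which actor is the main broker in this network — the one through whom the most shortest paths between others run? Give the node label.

Unnormalized betweenness of each node: Bob:0, Eli:0, Esperanza:0, Gus:0, Leo:65/2, Miro:0, Pablo:0, Wiremu:0, Yusuf:0, Zara:1/2.
Leo has the largest value, 65/2, making it the main broker — the node through which the most shortest paths run.

Leo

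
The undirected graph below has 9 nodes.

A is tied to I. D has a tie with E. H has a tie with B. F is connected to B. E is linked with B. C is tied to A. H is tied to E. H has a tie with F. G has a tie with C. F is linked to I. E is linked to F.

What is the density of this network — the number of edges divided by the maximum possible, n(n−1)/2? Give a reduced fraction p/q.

11/36

There are 11 edges and 9 nodes, so the maximum possible is C(9,2) = 36.
Density = 11/36.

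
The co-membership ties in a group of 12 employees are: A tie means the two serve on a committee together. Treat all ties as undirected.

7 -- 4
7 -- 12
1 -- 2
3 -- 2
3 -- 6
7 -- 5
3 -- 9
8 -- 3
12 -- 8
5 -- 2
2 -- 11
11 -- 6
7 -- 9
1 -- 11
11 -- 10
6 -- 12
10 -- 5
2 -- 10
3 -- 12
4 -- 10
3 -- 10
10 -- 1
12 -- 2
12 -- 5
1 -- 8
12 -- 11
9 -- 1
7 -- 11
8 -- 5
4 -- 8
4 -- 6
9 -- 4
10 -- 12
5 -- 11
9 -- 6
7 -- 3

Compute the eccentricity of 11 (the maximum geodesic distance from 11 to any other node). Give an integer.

2

Distances from 11: 1:1, 2:1, 3:2, 4:2, 5:1, 6:1, 7:1, 8:2, 9:2, 10:1, 12:1.
The largest is 2 (to 3, 4, 9, and 8), so the eccentricity of 11 is 2.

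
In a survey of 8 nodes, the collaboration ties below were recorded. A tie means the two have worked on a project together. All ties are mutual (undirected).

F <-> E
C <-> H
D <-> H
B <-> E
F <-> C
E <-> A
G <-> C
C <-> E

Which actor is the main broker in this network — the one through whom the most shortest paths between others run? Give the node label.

Unnormalized betweenness of each node: A:0, B:0, C:14, D:0, E:11, F:0, G:0, H:6.
C has the largest value, 14, making it the main broker — the node through which the most shortest paths run.

C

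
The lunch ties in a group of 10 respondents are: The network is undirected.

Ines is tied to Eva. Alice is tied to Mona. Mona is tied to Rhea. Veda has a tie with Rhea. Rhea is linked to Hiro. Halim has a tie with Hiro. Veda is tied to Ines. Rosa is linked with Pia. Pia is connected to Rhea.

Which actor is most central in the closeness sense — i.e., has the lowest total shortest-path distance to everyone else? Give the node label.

Farness (sum of distances to all others) for each node — Alice:29, Eva:33, Halim:29, Hiro:21, Ines:25, Mona:21, Pia:21, Rhea:15, Rosa:29, Veda:19.
The smallest farness is 15, for Rhea, so Rhea has the highest closeness.

Rhea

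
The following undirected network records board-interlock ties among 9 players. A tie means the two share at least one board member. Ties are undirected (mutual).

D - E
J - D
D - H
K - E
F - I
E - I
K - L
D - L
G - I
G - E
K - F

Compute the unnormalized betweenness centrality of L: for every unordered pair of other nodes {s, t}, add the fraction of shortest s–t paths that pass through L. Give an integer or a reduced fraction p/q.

Pairs whose geodesics pass through L — J–F: 1/3; J–K: 1/2; H–F: 1/3; H–K: 1/2; F–D: 1/3; K–D: 1/2.
All other pairs contribute 0.
Summing the contributions gives betweenness(L) = 5/2.

5/2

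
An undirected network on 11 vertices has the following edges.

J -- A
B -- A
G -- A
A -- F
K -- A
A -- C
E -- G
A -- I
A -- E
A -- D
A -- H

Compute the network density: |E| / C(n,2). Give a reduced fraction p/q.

1/5

There are 11 edges and 11 nodes, so the maximum possible is C(11,2) = 55.
Density = 11/55 = 1/5.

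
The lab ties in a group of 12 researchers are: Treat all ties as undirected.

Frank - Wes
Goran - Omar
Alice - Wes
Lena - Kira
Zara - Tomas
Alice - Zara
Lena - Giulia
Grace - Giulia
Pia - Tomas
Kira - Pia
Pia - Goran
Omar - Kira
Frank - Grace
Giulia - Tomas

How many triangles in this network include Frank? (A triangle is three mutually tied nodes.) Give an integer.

Frank's neighbors are Grace and Wes, but none of them are tied to each other, so no triangle contains Frank.

0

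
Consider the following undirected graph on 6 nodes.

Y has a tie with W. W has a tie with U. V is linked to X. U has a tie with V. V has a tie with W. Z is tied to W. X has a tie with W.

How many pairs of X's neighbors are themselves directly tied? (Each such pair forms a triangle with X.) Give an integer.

X's neighbors: V and W.
Neighbor pairs that are themselves tied: X–V–W. Each forms one triangle with X, for 1 in total.

1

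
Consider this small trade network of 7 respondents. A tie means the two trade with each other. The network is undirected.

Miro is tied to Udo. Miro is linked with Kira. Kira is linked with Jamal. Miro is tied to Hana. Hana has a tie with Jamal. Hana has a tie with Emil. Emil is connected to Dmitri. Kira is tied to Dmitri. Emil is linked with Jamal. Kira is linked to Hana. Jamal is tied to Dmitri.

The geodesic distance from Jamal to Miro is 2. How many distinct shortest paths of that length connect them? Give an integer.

2

The shortest distance is 2. The length-2 paths are: Jamal–Hana–Miro; Jamal–Kira–Miro.
That gives 2 distinct shortest paths.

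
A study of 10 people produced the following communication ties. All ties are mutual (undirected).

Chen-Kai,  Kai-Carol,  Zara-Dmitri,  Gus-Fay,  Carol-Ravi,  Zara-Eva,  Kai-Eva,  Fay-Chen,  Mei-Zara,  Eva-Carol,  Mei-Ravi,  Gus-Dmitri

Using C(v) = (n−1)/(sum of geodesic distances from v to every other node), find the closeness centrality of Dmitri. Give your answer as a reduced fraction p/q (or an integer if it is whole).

Distances from Dmitri: Carol:3, Chen:3, Eva:2, Fay:2, Gus:1, Kai:3, Mei:2, Ravi:3, Zara:1. Sum = 20.
n = 10, so closeness = 9/20.

9/20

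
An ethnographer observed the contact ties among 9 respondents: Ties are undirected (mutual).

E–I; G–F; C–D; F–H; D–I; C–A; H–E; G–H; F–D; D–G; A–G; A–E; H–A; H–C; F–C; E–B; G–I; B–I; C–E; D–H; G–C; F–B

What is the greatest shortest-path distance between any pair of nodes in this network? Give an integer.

2

Eccentricity of each node (its greatest distance to any other): A:2, B:2, C:2, D:2, E:2, F:2, G:2, H:2, I:2.
The maximum eccentricity is 2, realized for instance by the pair B–A via B – E – A. So the diameter is 2.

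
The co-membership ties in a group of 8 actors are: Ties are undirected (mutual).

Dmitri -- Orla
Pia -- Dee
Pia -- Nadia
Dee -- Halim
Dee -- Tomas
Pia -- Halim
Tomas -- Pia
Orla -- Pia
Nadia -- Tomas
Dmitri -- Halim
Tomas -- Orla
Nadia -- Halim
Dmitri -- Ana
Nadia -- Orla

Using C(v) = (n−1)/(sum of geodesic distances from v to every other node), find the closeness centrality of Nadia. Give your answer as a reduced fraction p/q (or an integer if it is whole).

7/11

Distances from Nadia: Ana:3, Dee:2, Dmitri:2, Halim:1, Orla:1, Pia:1, Tomas:1. Sum = 11.
n = 8, so closeness = 7/11.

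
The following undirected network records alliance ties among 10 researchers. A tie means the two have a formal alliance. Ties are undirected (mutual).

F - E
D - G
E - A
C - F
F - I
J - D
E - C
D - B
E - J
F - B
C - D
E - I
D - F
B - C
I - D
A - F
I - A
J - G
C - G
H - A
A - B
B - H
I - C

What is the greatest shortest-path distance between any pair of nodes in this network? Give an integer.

3

Eccentricity of each node (its greatest distance to any other): A:3, B:2, C:2, D:2, E:2, F:2, G:3, H:3, I:2, J:3.
The maximum eccentricity is 3, realized for instance by the pair J–H via J – D – B – H. So the diameter is 3.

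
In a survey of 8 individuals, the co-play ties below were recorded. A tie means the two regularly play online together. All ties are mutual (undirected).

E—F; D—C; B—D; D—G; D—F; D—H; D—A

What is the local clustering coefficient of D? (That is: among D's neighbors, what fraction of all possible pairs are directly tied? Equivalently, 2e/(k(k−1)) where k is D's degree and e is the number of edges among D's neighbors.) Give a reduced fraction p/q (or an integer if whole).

D's neighbors: A, B, C, F, G, and H (k = 6).
Possible neighbor pairs: C(6,2) = 15. Edges among them: none → e = 0.
Clustering(D) = 0/15 = 0.

0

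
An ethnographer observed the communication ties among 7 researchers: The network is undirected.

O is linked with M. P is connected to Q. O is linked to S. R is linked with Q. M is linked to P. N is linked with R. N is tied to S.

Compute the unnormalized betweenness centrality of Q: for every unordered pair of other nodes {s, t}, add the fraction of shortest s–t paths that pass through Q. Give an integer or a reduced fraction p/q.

3

Pairs whose geodesics pass through Q — P–N: 1; P–R: 1; M–R: 1.
All other pairs contribute 0.
Summing the contributions gives betweenness(Q) = 3.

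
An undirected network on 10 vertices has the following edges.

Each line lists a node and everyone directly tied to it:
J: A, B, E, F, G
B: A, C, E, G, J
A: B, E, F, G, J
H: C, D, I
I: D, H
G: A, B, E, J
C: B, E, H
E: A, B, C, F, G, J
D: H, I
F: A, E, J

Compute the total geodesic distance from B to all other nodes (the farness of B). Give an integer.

Distances from B: A:1, C:1, D:3, E:1, F:2, G:1, H:2, I:3, J:1.
Sum = 1 + 1 + 3 + 1 + 2 + 1 + 2 + 3 + 1 = 15.

15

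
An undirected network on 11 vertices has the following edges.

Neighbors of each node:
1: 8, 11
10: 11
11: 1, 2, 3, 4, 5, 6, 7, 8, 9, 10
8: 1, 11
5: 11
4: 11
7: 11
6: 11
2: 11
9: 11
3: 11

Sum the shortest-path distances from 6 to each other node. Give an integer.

19

Distances from 6: 1:2, 2:2, 3:2, 4:2, 5:2, 7:2, 8:2, 9:2, 10:2, 11:1.
Sum = 2 + 2 + 2 + 2 + 2 + 2 + 2 + 2 + 2 + 1 = 19.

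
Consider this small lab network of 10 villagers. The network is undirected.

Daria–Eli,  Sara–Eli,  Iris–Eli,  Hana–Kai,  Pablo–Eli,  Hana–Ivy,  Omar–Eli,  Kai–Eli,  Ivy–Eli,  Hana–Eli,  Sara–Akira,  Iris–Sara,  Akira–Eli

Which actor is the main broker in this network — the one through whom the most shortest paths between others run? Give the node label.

Eli

Unnormalized betweenness of each node: Akira:0, Daria:0, Eli:31, Hana:1/2, Iris:0, Ivy:0, Kai:0, Omar:0, Pablo:0, Sara:1/2.
Eli has the largest value, 31, making it the main broker — the node through which the most shortest paths run.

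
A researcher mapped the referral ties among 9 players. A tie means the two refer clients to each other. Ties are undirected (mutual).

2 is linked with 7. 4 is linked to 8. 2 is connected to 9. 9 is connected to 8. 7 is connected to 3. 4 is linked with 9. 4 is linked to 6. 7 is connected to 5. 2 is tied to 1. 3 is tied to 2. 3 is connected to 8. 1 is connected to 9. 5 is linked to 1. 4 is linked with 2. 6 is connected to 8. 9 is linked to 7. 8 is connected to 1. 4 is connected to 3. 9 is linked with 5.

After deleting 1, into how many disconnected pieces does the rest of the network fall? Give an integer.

1

1's neighbors (2, 5, 8, and 9) remain reachable from one another through other ties, so the rest of the network stays in one piece.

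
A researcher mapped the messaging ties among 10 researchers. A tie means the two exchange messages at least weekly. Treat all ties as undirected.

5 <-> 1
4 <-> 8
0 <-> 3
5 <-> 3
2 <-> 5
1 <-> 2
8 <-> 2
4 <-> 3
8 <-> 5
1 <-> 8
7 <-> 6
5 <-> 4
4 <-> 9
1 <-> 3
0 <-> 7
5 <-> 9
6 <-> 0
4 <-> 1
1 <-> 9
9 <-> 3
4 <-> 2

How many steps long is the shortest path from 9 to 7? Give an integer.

3

One shortest route is 9 – 3 – 0 – 7, which uses 3 edges, and at distance 2 from 9 we only reach {0, 2, 8}, which does not include 7. So d(9,7) = 3.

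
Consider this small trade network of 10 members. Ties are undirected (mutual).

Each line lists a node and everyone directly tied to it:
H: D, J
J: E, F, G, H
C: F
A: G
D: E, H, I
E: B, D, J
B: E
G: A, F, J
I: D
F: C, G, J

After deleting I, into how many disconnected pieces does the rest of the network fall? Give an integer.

I's neighbors (D) remain reachable from one another through other ties, so the rest of the network stays in one piece.

1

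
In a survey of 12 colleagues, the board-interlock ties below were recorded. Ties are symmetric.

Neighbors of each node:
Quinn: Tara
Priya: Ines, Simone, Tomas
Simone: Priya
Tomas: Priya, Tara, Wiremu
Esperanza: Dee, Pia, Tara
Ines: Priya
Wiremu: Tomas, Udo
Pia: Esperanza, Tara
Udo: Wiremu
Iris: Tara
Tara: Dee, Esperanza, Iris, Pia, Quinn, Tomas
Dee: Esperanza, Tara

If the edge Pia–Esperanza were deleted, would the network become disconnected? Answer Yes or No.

Even without that edge, Pia still reaches Esperanza via Pia – Tara – Esperanza, so the network stays connected. Not a bridge.

No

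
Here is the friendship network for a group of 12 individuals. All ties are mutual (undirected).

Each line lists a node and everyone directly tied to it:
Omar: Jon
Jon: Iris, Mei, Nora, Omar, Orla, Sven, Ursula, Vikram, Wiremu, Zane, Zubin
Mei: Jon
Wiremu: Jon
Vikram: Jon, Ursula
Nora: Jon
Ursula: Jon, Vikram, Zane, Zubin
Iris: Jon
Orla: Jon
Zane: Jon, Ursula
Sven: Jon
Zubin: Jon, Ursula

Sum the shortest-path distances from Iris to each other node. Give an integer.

21

Distances from Iris: Jon:1, Mei:2, Nora:2, Omar:2, Orla:2, Sven:2, Ursula:2, Vikram:2, Wiremu:2, Zane:2, Zubin:2.
Sum = 1 + 2 + 2 + 2 + 2 + 2 + 2 + 2 + 2 + 2 + 2 = 21.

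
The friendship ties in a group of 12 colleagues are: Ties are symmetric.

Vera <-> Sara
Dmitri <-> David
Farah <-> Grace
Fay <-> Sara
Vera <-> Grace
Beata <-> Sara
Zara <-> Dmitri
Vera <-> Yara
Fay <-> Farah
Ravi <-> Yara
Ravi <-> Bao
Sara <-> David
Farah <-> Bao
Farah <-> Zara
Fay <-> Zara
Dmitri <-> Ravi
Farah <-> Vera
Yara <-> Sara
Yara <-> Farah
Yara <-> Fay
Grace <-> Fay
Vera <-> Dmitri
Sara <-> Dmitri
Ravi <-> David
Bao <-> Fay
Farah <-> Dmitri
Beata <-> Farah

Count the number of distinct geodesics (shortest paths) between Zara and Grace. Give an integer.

The shortest distance is 2. The length-2 paths are: Zara–Farah–Grace; Zara–Fay–Grace.
That gives 2 distinct shortest paths.

2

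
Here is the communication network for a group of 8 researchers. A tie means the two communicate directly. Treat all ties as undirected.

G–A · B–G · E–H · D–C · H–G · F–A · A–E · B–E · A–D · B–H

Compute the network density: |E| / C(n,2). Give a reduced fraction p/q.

There are 10 edges and 8 nodes, so the maximum possible is C(8,2) = 28.
Density = 10/28 = 5/14.

5/14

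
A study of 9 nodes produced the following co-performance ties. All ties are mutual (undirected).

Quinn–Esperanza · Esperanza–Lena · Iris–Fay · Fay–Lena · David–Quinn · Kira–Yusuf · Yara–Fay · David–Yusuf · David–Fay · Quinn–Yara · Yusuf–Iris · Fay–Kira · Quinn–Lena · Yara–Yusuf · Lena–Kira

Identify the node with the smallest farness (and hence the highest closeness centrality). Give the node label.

Farness (sum of distances to all others) for each node — David:13, Esperanza:16, Fay:11, Iris:16, Kira:13, Lena:12, Quinn:13, Yara:13, Yusuf:13.
The smallest farness is 11, for Fay, so Fay has the highest closeness.

Fay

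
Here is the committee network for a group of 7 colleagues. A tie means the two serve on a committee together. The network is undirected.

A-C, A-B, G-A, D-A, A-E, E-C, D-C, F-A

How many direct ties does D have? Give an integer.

D is directly tied to A and C. That is 2 neighbors, so the degree of D is 2.

2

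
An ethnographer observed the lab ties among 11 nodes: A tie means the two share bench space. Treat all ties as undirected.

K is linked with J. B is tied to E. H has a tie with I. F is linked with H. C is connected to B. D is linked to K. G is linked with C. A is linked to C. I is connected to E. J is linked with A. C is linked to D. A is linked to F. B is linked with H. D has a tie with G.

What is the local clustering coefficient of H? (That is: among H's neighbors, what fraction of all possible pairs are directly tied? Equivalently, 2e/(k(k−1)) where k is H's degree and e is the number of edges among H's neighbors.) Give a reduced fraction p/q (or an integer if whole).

0

H's neighbors: B, F, and I (k = 3).
Possible neighbor pairs: C(3,2) = 3. Edges among them: none → e = 0.
Clustering(H) = 0/3 = 0.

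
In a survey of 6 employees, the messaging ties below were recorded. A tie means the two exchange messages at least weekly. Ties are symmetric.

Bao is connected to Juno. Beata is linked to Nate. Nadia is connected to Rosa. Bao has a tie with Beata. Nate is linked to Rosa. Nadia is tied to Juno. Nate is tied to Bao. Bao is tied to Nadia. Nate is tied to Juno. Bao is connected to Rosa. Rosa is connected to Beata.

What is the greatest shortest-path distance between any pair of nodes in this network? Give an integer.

2

Eccentricity of each node (its greatest distance to any other): Bao:1, Beata:2, Juno:2, Nadia:2, Nate:2, Rosa:2.
The maximum eccentricity is 2, realized for instance by the pair Juno–Beata via Juno – Nate – Beata. So the diameter is 2.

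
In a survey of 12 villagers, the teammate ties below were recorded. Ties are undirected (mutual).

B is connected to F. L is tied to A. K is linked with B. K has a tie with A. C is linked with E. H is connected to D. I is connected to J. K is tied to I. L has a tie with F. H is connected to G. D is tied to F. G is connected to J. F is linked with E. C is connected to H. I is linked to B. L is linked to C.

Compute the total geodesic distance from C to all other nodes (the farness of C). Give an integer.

Distances from C: A:2, B:3, D:2, E:1, F:2, G:2, H:1, I:4, J:3, K:3, L:1.
Sum = 2 + 3 + 2 + 1 + 2 + 2 + 1 + 4 + 3 + 3 + 1 = 24.

24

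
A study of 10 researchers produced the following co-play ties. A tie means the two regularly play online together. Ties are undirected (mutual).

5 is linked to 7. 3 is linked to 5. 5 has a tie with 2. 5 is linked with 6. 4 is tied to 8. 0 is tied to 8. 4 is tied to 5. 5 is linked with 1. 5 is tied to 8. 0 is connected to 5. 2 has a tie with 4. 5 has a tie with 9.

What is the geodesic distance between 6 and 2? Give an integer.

One shortest route is 6 – 5 – 2, which uses 2 edges, and 6 and 2 are not directly tied, so nothing shorter exists. So d(6,2) = 2.

2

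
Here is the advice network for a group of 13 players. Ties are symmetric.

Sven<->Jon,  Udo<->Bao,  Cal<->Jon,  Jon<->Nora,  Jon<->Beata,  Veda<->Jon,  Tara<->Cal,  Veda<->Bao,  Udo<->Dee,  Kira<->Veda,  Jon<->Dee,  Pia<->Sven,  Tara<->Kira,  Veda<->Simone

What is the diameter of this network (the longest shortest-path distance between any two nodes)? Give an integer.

Eccentricity of each node (its greatest distance to any other): Bao:4, Beata:3, Cal:3, Dee:3, Jon:2, Kira:4, Nora:3, Pia:4, Simone:4, Sven:3, Tara:4, Udo:4, Veda:3.
The maximum eccentricity is 4, realized for instance by the pair Tara–Udo via Tara – Kira – Veda – Bao – Udo. So the diameter is 4.

4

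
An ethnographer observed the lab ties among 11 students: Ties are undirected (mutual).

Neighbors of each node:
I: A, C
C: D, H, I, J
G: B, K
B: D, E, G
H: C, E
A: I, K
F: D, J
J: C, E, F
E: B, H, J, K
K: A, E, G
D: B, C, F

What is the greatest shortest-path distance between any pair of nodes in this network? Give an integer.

Eccentricity of each node (its greatest distance to any other): A:4, B:3, C:3, D:3, E:3, F:4, G:3, H:3, I:3, J:3, K:3.
The maximum eccentricity is 4, realized for instance by the pair F–A via F – J – E – K – A. So the diameter is 4.

4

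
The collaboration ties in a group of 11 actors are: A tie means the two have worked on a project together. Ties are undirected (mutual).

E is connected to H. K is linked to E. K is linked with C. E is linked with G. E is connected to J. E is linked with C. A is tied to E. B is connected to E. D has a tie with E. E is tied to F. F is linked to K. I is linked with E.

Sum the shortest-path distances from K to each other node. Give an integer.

17

Distances from K: A:2, B:2, C:1, D:2, E:1, F:1, G:2, H:2, I:2, J:2.
Sum = 2 + 2 + 1 + 2 + 1 + 1 + 2 + 2 + 2 + 2 = 17.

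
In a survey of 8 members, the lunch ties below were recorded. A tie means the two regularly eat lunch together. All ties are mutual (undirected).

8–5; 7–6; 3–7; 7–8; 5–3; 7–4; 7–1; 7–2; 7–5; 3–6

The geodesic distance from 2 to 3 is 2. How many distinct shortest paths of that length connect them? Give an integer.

The shortest distance is 2, and the only length-2 path is 2–7–3. So there is exactly 1 shortest path.

1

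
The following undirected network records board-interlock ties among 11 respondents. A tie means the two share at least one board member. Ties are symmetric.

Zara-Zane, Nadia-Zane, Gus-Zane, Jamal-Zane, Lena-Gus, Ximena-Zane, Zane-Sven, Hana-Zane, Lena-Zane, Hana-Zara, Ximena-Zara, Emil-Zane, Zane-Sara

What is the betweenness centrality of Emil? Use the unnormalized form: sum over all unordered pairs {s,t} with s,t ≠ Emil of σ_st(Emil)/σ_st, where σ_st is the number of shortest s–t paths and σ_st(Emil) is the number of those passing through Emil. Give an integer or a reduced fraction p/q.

0

No shortest path between any pair of other nodes passes through Emil.
Summing the contributions gives betweenness(Emil) = 0.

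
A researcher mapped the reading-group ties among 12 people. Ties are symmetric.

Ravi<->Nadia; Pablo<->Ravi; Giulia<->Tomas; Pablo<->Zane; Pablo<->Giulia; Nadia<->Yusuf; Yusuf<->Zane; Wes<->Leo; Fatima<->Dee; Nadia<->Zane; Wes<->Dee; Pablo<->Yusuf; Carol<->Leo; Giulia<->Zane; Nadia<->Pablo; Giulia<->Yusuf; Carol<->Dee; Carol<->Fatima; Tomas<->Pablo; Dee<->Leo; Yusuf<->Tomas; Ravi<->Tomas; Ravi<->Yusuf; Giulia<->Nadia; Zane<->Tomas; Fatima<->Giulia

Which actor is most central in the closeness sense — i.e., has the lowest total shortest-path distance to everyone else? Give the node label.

Giulia

Farness (sum of distances to all others) for each node — Carol:26, Dee:25, Fatima:20, Giulia:18, Leo:33, Nadia:23, Pablo:22, Ravi:29, Tomas:23, Wes:34, Yusuf:22, Zane:23.
The smallest farness is 18, for Giulia, so Giulia has the highest closeness.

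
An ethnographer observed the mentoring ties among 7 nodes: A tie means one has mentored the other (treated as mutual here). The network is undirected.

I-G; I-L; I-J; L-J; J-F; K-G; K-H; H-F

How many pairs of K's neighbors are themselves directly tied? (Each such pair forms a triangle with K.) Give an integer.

0

K's neighbors are G and H, but none of them are tied to each other, so no triangle contains K.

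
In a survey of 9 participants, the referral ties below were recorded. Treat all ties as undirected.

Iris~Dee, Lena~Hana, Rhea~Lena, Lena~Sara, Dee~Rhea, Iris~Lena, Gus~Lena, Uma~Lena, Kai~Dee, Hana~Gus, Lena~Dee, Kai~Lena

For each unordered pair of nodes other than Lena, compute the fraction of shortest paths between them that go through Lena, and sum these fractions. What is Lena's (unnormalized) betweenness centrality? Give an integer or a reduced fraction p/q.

45/2

Pairs whose geodesics pass through Lena — Dee–Hana: 1; Dee–Gus: 1; Dee–Uma: 1; Dee–Sara: 1; Rhea–Iris: 1/2; Rhea–Hana: 1; Rhea–Gus: 1; Rhea–Uma: 1; Rhea–Kai: 1/2; Rhea–Sara: 1; Iris–Hana: 1; Iris–Gus: 1; Iris–Uma: 1; Iris–Kai: 1/2 … (+10 more pairs).
All other pairs contribute 0.
Summing the contributions gives betweenness(Lena) = 45/2.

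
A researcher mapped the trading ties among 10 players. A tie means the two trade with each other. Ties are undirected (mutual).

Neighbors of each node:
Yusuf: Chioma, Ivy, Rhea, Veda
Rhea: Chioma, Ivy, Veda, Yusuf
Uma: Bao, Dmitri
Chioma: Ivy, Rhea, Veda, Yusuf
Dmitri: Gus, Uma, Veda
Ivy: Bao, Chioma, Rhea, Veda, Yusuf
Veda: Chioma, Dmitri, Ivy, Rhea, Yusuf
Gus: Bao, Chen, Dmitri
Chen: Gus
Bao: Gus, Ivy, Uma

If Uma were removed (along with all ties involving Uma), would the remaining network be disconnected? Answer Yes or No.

No

Even without Uma, every remaining node can still reach every other (the residual graph is connected), so Uma is not a cut vertex.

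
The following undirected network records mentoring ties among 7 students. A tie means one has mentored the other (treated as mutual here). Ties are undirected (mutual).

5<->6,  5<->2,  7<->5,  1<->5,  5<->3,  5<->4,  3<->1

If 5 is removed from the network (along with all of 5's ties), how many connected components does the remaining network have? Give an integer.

Without 5, the remaining ties split the others into: {7}; {6}; {2}; {4}; {1, 3}.
That's 5 separate components.

5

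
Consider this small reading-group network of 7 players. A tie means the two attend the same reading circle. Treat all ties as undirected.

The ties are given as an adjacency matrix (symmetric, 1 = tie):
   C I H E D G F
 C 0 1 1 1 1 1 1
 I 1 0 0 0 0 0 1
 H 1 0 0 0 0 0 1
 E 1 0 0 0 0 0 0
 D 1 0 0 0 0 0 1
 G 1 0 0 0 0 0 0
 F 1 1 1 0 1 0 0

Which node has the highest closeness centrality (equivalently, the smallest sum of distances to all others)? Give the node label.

Farness (sum of distances to all others) for each node — C:6, D:10, E:11, F:8, G:11, H:10, I:10.
The smallest farness is 6, for C, so C has the highest closeness.

C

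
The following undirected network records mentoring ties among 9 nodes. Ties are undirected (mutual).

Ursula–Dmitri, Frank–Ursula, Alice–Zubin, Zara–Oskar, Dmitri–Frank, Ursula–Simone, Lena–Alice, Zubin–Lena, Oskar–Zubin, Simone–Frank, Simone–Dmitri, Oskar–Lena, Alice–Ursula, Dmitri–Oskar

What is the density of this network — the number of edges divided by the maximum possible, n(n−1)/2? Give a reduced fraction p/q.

There are 14 edges and 9 nodes, so the maximum possible is C(9,2) = 36.
Density = 14/36 = 7/18.

7/18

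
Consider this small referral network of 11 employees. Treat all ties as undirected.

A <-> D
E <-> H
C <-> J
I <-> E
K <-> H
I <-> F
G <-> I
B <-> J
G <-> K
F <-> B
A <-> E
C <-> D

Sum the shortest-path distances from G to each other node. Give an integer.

Distances from G: A:3, B:3, C:5, D:4, E:2, F:2, H:2, I:1, J:4, K:1.
Sum = 3 + 3 + 5 + 4 + 2 + 2 + 2 + 1 + 4 + 1 = 27.

27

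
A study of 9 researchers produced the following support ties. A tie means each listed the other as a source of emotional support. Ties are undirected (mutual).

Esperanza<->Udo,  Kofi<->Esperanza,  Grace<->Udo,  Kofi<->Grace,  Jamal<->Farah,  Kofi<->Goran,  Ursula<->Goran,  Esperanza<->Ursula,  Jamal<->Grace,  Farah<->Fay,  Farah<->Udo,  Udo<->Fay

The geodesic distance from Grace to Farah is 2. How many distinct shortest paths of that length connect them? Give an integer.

The shortest distance is 2. The length-2 paths are: Grace–Udo–Farah; Grace–Jamal–Farah.
That gives 2 distinct shortest paths.

2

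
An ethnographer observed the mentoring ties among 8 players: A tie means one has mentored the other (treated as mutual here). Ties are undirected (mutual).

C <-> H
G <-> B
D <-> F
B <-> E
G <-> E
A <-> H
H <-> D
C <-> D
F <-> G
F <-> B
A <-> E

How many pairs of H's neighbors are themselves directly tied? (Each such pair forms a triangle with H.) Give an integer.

H's neighbors: A, C, and D.
Neighbor pairs that are themselves tied: H–C–D. Each forms one triangle with H, for 1 in total.

1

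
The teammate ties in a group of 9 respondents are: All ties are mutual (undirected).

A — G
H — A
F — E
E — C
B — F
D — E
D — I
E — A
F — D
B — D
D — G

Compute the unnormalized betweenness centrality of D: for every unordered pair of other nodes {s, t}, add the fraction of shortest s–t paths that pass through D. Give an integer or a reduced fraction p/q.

Pairs whose geodesics pass through D — C–G: 1/2; C–B: 1/2; C–I: 1; H–B: 2/3; H–I: 2/2; E–G: 1/2; E–B: 1/2; E–I: 1; G–B: 1; G–I: 1; G–F: 1; B–I: 1; B–A: 2/3; I–F: 1 … (+1 more pairs).
All other pairs contribute 0.
Summing the contributions gives betweenness(D) = 37/3.

37/3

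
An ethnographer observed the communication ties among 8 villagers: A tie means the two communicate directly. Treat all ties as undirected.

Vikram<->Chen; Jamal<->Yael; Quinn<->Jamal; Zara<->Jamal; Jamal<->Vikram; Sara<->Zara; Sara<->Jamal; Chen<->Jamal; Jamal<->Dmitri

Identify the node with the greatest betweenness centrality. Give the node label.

Unnormalized betweenness of each node: Chen:0, Dmitri:0, Jamal:19, Quinn:0, Sara:0, Vikram:0, Yael:0, Zara:0.
Jamal has the largest value, 19, making it the main broker — the node through which the most shortest paths run.

Jamal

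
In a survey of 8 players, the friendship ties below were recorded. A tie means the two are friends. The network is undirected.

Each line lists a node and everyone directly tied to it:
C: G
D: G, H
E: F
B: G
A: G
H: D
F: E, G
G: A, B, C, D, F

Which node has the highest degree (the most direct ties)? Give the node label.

Degrees — A:1, B:1, C:1, D:2, E:1, F:2, G:5, H:1.
The maximum is 5, attained only by G.

G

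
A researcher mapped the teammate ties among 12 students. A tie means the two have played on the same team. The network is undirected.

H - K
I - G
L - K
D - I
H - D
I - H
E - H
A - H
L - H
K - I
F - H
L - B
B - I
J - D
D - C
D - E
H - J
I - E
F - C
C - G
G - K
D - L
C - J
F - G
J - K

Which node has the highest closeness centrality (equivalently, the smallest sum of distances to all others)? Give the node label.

H

Farness (sum of distances to all others) for each node — A:24, B:24, C:20, D:16, E:19, F:20, G:19, H:14, I:16, J:19, K:17, L:18.
The smallest farness is 14, for H, so H has the highest closeness.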